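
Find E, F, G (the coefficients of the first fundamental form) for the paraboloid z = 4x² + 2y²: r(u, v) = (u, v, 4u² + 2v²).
E = 64*u^2 + 1;  F = 32*u*v;  G = 16*v^2 + 1

Compute partials: r_u = (1, 0, 8*u), r_v = (0, 1, 4*v). Then
  E = r_u · r_u = 64*u^2 + 1,
  F = r_u · r_v = 32*u*v,
  G = r_v · r_v = 16*v^2 + 1.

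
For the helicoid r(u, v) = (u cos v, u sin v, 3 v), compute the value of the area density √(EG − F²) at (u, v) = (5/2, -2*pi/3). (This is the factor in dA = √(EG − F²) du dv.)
√(EG − F²)|_{(5/2, -2*pi/3)} = sqrt(61)/2

E = 1, F = 0, G = u^2 + 9, so EG − F² = u^2 + 9. Taking the positive square root: √(EG − F²) = sqrt(u^2 + 9). At (u, v) = (5/2, -2*pi/3): sqrt(61)/2.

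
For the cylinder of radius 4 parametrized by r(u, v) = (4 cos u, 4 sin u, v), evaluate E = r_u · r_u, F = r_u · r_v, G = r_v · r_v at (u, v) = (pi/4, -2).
E = 16;  F = 0;  G = 1

Partials: r_u = (-4*sin(u), 4*cos(u), 0), r_v = (0, 0, 1). As functions of (u, v):
  E = r_u · r_u = 16,
  F = r_u · r_v = 0,
  G = r_v · r_v = 1.
Evaluating at (u, v) = (pi/4, -2): E = 16, F = 0, G = 1.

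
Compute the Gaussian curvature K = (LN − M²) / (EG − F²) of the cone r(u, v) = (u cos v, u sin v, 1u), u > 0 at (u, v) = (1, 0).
K = 0

Coefficients of the first fundamental form: E = 2, F = 0, G = u^2.
Coefficients of the second fundamental form: L = 0, M = 0, N = sqrt(2)*u^2/(2*Abs(u)).
Assemble K = (LN − M²)/(EG − F²) = 0. At (u, v) = (1, 0): K = 0.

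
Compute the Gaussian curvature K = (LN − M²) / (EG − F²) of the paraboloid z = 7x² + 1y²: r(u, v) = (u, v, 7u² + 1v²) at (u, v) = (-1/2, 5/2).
K = 28/5625

Coefficients of the first fundamental form: E = 196*u^2 + 1, F = 28*u*v, G = 4*v^2 + 1.
Coefficients of the second fundamental form: L = 14/sqrt(196*u^2 + 4*v^2 + 1), M = 0, N = 2/sqrt(196*u^2 + 4*v^2 + 1).
Assemble K = (LN − M²)/(EG − F²) = 28/(38416*u^4 + 1568*u^2*v^2 + 392*u^2 + 16*v^4 + 8*v^2 + 1). At (u, v) = (-1/2, 5/2): K = 28/5625.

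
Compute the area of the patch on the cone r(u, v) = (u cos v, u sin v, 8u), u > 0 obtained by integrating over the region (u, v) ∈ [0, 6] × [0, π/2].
Area = 9*sqrt(65)*pi

Area = ∫∫ √(EG − F²) du dv with √(EG − F²) = sqrt(65)*Abs(u). Integrating over [0, 6] × [0, π/2] gives 9*sqrt(65)*pi.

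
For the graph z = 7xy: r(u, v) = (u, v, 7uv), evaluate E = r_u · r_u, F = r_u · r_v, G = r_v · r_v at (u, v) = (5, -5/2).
E = 1229/4;  F = -1225/2;  G = 1226

Partials: r_u = (1, 0, 7*v), r_v = (0, 1, 7*u). As functions of (u, v):
  E = r_u · r_u = 49*v^2 + 1,
  F = r_u · r_v = 49*u*v,
  G = r_v · r_v = 49*u^2 + 1.
Evaluating at (u, v) = (5, -5/2): E = 1229/4, F = -1225/2, G = 1226.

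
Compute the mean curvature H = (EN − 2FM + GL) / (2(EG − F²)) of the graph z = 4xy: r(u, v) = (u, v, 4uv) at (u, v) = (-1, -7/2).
H = -224*sqrt(213)/45369

With E = 16*v^2 + 1, F = 16*u*v, G = 16*u^2 + 1, L = 0, M = 4/sqrt(16*u^2 + 16*v^2 + 1), N = 0, assemble
  H = (EN − 2FM + GL) / (2(EG − F²)) = -64*u*v/(16*u^2 + 16*v^2 + 1)^(3/2).
At (u, v) = (-1, -7/2): H = -224*sqrt(213)/45369.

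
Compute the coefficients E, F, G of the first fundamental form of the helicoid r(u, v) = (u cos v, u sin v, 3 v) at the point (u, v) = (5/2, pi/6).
E = 1;  F = 0;  G = 61/4

Partials: r_u = (cos(v), sin(v), 0), r_v = (-u*sin(v), u*cos(v), 3). As functions of (u, v):
  E = r_u · r_u = 1,
  F = r_u · r_v = 0,
  G = r_v · r_v = u^2 + 9.
Evaluating at (u, v) = (5/2, pi/6): E = 1, F = 0, G = 61/4.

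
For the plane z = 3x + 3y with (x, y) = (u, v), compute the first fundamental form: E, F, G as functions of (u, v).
E = 10;  F = 9;  G = 10

Compute partials: r_u = (1, 0, 3), r_v = (0, 1, 3). Then
  E = r_u · r_u = 10,
  F = r_u · r_v = 9,
  G = r_v · r_v = 10.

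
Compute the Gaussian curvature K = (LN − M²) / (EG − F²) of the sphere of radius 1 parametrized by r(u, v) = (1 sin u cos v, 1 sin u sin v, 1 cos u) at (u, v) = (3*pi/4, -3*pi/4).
K = 1

Coefficients of the first fundamental form: E = 1, F = 0, G = sin(u)^2.
Coefficients of the second fundamental form: L = -sin(u)/Abs(sin(u)), M = 0, N = -sin(u)^3/Abs(sin(u)).
Assemble K = (LN − M²)/(EG − F²) = 1. At (u, v) = (3*pi/4, -3*pi/4): K = 1.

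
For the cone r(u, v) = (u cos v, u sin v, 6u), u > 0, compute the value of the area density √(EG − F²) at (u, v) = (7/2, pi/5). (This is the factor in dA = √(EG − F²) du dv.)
√(EG − F²)|_{(7/2, pi/5)} = 7*sqrt(37)/2

E = 37, F = 0, G = u^2, so EG − F² = 37*u^2. Taking the positive square root: √(EG − F²) = sqrt(37)*Abs(u). At (u, v) = (7/2, pi/5): 7*sqrt(37)/2.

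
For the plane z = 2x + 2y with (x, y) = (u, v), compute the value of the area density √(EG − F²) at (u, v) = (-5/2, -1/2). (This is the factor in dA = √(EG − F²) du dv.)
√(EG − F²)|_{(-5/2, -1/2)} = 3

E = 5, F = 4, G = 5, so EG − F² = 9. Taking the positive square root: √(EG − F²) = 3. At (u, v) = (-5/2, -1/2): 3.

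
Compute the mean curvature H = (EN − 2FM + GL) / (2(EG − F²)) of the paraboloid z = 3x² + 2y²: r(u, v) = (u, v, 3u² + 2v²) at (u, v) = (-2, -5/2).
H = 593*sqrt(5)/8575

With E = 36*u^2 + 1, F = 24*u*v, G = 16*v^2 + 1, L = 6/sqrt(36*u^2 + 16*v^2 + 1), M = 0, N = 4/sqrt(36*u^2 + 16*v^2 + 1), assemble
  H = (EN − 2FM + GL) / (2(EG − F²)) = (72*u^2 + 48*v^2 + 5)/(36*u^2 + 16*v^2 + 1)^(3/2).
At (u, v) = (-2, -5/2): H = 593*sqrt(5)/8575.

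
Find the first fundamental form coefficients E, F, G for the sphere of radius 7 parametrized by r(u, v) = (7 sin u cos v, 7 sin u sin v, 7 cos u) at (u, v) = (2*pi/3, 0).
E = 49;  F = 0;  G = 147/4

Partials: r_u = (7*cos(u)*cos(v), 7*sin(v)*cos(u), -7*sin(u)), r_v = (-7*sin(u)*sin(v), 7*sin(u)*cos(v), 0). As functions of (u, v):
  E = r_u · r_u = 49,
  F = r_u · r_v = 0,
  G = r_v · r_v = 49*sin(u)^2.
Evaluating at (u, v) = (2*pi/3, 0): E = 49, F = 0, G = 147/4.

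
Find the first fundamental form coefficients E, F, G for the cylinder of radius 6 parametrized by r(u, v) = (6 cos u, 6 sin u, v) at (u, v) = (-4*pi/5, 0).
E = 36;  F = 0;  G = 1

Partials: r_u = (-6*sin(u), 6*cos(u), 0), r_v = (0, 0, 1). As functions of (u, v):
  E = r_u · r_u = 36,
  F = r_u · r_v = 0,
  G = r_v · r_v = 1.
Evaluating at (u, v) = (-4*pi/5, 0): E = 36, F = 0, G = 1.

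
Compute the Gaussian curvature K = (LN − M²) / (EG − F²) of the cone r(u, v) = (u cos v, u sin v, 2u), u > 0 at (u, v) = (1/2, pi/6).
K = 0

Coefficients of the first fundamental form: E = 5, F = 0, G = u^2.
Coefficients of the second fundamental form: L = 0, M = 0, N = 2*sqrt(5)*u^2/(5*Abs(u)).
Assemble K = (LN − M²)/(EG − F²) = 0. At (u, v) = (1/2, pi/6): K = 0.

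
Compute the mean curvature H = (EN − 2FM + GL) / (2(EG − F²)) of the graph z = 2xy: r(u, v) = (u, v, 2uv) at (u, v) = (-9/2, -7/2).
H = -126*sqrt(131)/17161

With E = 4*v^2 + 1, F = 4*u*v, G = 4*u^2 + 1, L = 0, M = 2/sqrt(4*u^2 + 4*v^2 + 1), N = 0, assemble
  H = (EN − 2FM + GL) / (2(EG − F²)) = -8*u*v/(4*u^2 + 4*v^2 + 1)^(3/2).
At (u, v) = (-9/2, -7/2): H = -126*sqrt(131)/17161.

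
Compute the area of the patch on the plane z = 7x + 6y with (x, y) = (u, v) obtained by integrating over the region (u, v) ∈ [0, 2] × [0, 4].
Area = 8*sqrt(86)

Area = ∫∫ √(EG − F²) du dv with √(EG − F²) = sqrt(86). Integrating over [0, 2] × [0, 4] gives 8*sqrt(86).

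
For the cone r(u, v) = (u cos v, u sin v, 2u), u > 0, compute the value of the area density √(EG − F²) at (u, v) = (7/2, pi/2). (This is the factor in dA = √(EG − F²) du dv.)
√(EG − F²)|_{(7/2, pi/2)} = 7*sqrt(5)/2

E = 5, F = 0, G = u^2, so EG − F² = 5*u^2. Taking the positive square root: √(EG − F²) = sqrt(5)*Abs(u). At (u, v) = (7/2, pi/2): 7*sqrt(5)/2.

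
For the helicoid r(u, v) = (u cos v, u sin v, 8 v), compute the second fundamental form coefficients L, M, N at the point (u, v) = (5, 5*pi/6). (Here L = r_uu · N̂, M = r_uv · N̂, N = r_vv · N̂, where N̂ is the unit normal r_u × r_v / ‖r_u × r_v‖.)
L = 0;  M = -8*sqrt(89)/89;  N = 0

Compute the unit normal N̂(u, v) = (8*sin(v)/sqrt(u^2 + 64), -8*cos(v)/sqrt(u^2 + 64), u/sqrt(u^2 + 64)), and the second partials r_uu, r_uv, r_vv. Take dot products:
  L(u, v) = r_uu · N̂ = 0,
  M(u, v) = r_uv · N̂ = -8/sqrt(u^2 + 64),
  N(u, v) = r_vv · N̂ = 0.
Evaluating at (u, v) = (5, 5*pi/6):
  L = 0, M = -8*sqrt(89)/89, N = 0.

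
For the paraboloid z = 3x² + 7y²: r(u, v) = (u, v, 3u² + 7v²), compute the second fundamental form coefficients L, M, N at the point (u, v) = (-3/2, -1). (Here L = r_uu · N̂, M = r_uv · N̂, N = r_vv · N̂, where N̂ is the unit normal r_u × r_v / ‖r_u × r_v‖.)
L = 3*sqrt(278)/139;  M = 0;  N = 7*sqrt(278)/139

Compute the unit normal N̂(u, v) = (-6*u/sqrt(36*u^2 + 196*v^2 + 1), -14*v/sqrt(36*u^2 + 196*v^2 + 1), 1/sqrt(36*u^2 + 196*v^2 + 1)), and the second partials r_uu, r_uv, r_vv. Take dot products:
  L(u, v) = r_uu · N̂ = 6/sqrt(36*u^2 + 196*v^2 + 1),
  M(u, v) = r_uv · N̂ = 0,
  N(u, v) = r_vv · N̂ = 14/sqrt(36*u^2 + 196*v^2 + 1).
Evaluating at (u, v) = (-3/2, -1):
  L = 3*sqrt(278)/139, M = 0, N = 7*sqrt(278)/139.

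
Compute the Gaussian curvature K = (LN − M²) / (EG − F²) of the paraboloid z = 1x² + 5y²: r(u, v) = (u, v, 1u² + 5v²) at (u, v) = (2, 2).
K = 20/173889

Coefficients of the first fundamental form: E = 4*u^2 + 1, F = 20*u*v, G = 100*v^2 + 1.
Coefficients of the second fundamental form: L = 2/sqrt(4*u^2 + 100*v^2 + 1), M = 0, N = 10/sqrt(4*u^2 + 100*v^2 + 1).
Assemble K = (LN − M²)/(EG − F²) = 20/(16*u^4 + 800*u^2*v^2 + 8*u^2 + 10000*v^4 + 200*v^2 + 1). At (u, v) = (2, 2): K = 20/173889.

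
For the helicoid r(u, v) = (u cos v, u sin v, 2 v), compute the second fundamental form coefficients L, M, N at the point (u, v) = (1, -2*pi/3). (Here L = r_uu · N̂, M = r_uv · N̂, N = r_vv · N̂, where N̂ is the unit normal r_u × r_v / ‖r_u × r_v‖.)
L = 0;  M = -2*sqrt(5)/5;  N = 0

Compute the unit normal N̂(u, v) = (2*sin(v)/sqrt(u^2 + 4), -2*cos(v)/sqrt(u^2 + 4), u/sqrt(u^2 + 4)), and the second partials r_uu, r_uv, r_vv. Take dot products:
  L(u, v) = r_uu · N̂ = 0,
  M(u, v) = r_uv · N̂ = -2/sqrt(u^2 + 4),
  N(u, v) = r_vv · N̂ = 0.
Evaluating at (u, v) = (1, -2*pi/3):
  L = 0, M = -2*sqrt(5)/5, N = 0.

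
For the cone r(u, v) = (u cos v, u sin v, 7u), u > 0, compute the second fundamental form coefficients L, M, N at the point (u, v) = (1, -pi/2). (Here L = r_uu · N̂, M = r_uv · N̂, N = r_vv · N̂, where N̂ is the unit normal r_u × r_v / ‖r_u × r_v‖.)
L = 0;  M = 0;  N = 7*sqrt(2)/10

Compute the unit normal N̂(u, v) = (-7*sqrt(2)*u*cos(v)/(10*Abs(u)), -7*sqrt(2)*u*sin(v)/(10*Abs(u)), sqrt(2)*u/(10*Abs(u))), and the second partials r_uu, r_uv, r_vv. Take dot products:
  L(u, v) = r_uu · N̂ = 0,
  M(u, v) = r_uv · N̂ = 0,
  N(u, v) = r_vv · N̂ = 7*sqrt(2)*u^2/(10*Abs(u)).
Evaluating at (u, v) = (1, -pi/2):
  L = 0, M = 0, N = 7*sqrt(2)/10.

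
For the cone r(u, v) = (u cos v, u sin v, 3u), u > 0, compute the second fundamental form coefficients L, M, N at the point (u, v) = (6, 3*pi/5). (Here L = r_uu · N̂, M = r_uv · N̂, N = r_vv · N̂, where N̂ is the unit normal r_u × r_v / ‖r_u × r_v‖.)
L = 0;  M = 0;  N = 9*sqrt(10)/5

Compute the unit normal N̂(u, v) = (-3*sqrt(10)*u*cos(v)/(10*Abs(u)), -3*sqrt(10)*u*sin(v)/(10*Abs(u)), sqrt(10)*u/(10*Abs(u))), and the second partials r_uu, r_uv, r_vv. Take dot products:
  L(u, v) = r_uu · N̂ = 0,
  M(u, v) = r_uv · N̂ = 0,
  N(u, v) = r_vv · N̂ = 3*sqrt(10)*u^2/(10*Abs(u)).
Evaluating at (u, v) = (6, 3*pi/5):
  L = 0, M = 0, N = 9*sqrt(10)/5.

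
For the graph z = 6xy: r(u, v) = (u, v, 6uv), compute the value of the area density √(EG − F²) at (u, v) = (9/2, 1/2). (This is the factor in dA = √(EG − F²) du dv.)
√(EG − F²)|_{(9/2, 1/2)} = sqrt(739)

E = 36*v^2 + 1, F = 36*u*v, G = 36*u^2 + 1, so EG − F² = 36*u^2 + 36*v^2 + 1. Taking the positive square root: √(EG − F²) = sqrt(36*u^2 + 36*v^2 + 1). At (u, v) = (9/2, 1/2): sqrt(739).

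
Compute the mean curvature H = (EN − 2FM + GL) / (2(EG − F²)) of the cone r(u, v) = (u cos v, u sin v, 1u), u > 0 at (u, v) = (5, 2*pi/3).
H = sqrt(2)/20

With E = 2, F = 0, G = u^2, L = 0, M = 0, N = sqrt(2)*u^2/(2*Abs(u)), assemble
  H = (EN − 2FM + GL) / (2(EG − F²)) = sqrt(2)/(4*Abs(u)).
At (u, v) = (5, 2*pi/3): H = sqrt(2)/20.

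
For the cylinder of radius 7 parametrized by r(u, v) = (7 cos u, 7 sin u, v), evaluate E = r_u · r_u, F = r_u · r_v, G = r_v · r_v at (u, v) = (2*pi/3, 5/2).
E = 49;  F = 0;  G = 1

Partials: r_u = (-7*sin(u), 7*cos(u), 0), r_v = (0, 0, 1). As functions of (u, v):
  E = r_u · r_u = 49,
  F = r_u · r_v = 0,
  G = r_v · r_v = 1.
Evaluating at (u, v) = (2*pi/3, 5/2): E = 49, F = 0, G = 1.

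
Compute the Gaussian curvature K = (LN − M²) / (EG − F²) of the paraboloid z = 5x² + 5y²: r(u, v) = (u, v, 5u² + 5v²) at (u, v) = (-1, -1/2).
K = 25/3969

Coefficients of the first fundamental form: E = 100*u^2 + 1, F = 100*u*v, G = 100*v^2 + 1.
Coefficients of the second fundamental form: L = 10/sqrt(100*u^2 + 100*v^2 + 1), M = 0, N = 10/sqrt(100*u^2 + 100*v^2 + 1).
Assemble K = (LN − M²)/(EG − F²) = 100/(10000*u^4 + 20000*u^2*v^2 + 200*u^2 + 10000*v^4 + 200*v^2 + 1). At (u, v) = (-1, -1/2): K = 25/3969.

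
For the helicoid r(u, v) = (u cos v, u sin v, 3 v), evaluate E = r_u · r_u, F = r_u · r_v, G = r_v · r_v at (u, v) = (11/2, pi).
E = 1;  F = 0;  G = 157/4

Partials: r_u = (cos(v), sin(v), 0), r_v = (-u*sin(v), u*cos(v), 3). As functions of (u, v):
  E = r_u · r_u = 1,
  F = r_u · r_v = 0,
  G = r_v · r_v = u^2 + 9.
Evaluating at (u, v) = (11/2, pi): E = 1, F = 0, G = 157/4.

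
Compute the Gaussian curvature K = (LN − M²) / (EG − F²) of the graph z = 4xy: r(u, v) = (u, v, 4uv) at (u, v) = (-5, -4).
K = -16/431649

Coefficients of the first fundamental form: E = 16*v^2 + 1, F = 16*u*v, G = 16*u^2 + 1.
Coefficients of the second fundamental form: L = 0, M = 4/sqrt(16*u^2 + 16*v^2 + 1), N = 0.
Assemble K = (LN − M²)/(EG − F²) = -16/(256*u^4 + 512*u^2*v^2 + 32*u^2 + 256*v^4 + 32*v^2 + 1). At (u, v) = (-5, -4): K = -16/431649.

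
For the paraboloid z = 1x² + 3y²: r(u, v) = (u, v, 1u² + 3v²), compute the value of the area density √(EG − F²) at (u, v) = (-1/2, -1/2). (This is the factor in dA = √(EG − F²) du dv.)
√(EG − F²)|_{(-1/2, -1/2)} = sqrt(11)

E = 4*u^2 + 1, F = 12*u*v, G = 36*v^2 + 1, so EG − F² = 4*u^2 + 36*v^2 + 1. Taking the positive square root: √(EG − F²) = sqrt(4*u^2 + 36*v^2 + 1). At (u, v) = (-1/2, -1/2): sqrt(11).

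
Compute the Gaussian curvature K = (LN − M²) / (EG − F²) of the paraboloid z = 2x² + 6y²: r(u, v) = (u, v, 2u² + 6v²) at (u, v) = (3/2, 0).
K = 48/1369

Coefficients of the first fundamental form: E = 16*u^2 + 1, F = 48*u*v, G = 144*v^2 + 1.
Coefficients of the second fundamental form: L = 4/sqrt(16*u^2 + 144*v^2 + 1), M = 0, N = 12/sqrt(16*u^2 + 144*v^2 + 1).
Assemble K = (LN − M²)/(EG − F²) = 48/(256*u^4 + 4608*u^2*v^2 + 32*u^2 + 20736*v^4 + 288*v^2 + 1). At (u, v) = (3/2, 0): K = 48/1369.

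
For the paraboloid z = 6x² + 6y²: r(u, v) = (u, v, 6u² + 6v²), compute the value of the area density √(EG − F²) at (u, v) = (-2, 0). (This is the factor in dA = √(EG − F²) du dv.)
√(EG − F²)|_{(-2, 0)} = sqrt(577)

E = 144*u^2 + 1, F = 144*u*v, G = 144*v^2 + 1, so EG − F² = 144*u^2 + 144*v^2 + 1. Taking the positive square root: √(EG − F²) = sqrt(144*u^2 + 144*v^2 + 1). At (u, v) = (-2, 0): sqrt(577).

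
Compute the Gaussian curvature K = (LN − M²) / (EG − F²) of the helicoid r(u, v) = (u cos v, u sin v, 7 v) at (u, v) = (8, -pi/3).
K = -49/12769

Coefficients of the first fundamental form: E = 1, F = 0, G = u^2 + 49.
Coefficients of the second fundamental form: L = 0, M = -7/sqrt(u^2 + 49), N = 0.
Assemble K = (LN − M²)/(EG − F²) = -49/(u^2 + 49)^2. At (u, v) = (8, -pi/3): K = -49/12769.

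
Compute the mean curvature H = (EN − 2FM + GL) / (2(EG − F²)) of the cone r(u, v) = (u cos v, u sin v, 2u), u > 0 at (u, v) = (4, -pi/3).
H = sqrt(5)/20

With E = 5, F = 0, G = u^2, L = 0, M = 0, N = 2*sqrt(5)*u^2/(5*Abs(u)), assemble
  H = (EN − 2FM + GL) / (2(EG − F²)) = sqrt(5)/(5*Abs(u)).
At (u, v) = (4, -pi/3): H = sqrt(5)/20.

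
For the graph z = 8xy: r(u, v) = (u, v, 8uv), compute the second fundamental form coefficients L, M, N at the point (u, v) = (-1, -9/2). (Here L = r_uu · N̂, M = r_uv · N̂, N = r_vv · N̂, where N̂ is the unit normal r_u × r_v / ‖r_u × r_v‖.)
L = 0;  M = 8*sqrt(1361)/1361;  N = 0

Compute the unit normal N̂(u, v) = (-8*v/sqrt(64*u^2 + 64*v^2 + 1), -8*u/sqrt(64*u^2 + 64*v^2 + 1), 1/sqrt(64*u^2 + 64*v^2 + 1)), and the second partials r_uu, r_uv, r_vv. Take dot products:
  L(u, v) = r_uu · N̂ = 0,
  M(u, v) = r_uv · N̂ = 8/sqrt(64*u^2 + 64*v^2 + 1),
  N(u, v) = r_vv · N̂ = 0.
Evaluating at (u, v) = (-1, -9/2):
  L = 0, M = 8*sqrt(1361)/1361, N = 0.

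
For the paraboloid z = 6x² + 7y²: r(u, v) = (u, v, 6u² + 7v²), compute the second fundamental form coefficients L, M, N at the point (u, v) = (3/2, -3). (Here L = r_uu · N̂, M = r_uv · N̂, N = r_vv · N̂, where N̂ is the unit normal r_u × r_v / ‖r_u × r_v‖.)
L = 12*sqrt(2089)/2089;  M = 0;  N = 14*sqrt(2089)/2089

Compute the unit normal N̂(u, v) = (-12*u/sqrt(144*u^2 + 196*v^2 + 1), -14*v/sqrt(144*u^2 + 196*v^2 + 1), 1/sqrt(144*u^2 + 196*v^2 + 1)), and the second partials r_uu, r_uv, r_vv. Take dot products:
  L(u, v) = r_uu · N̂ = 12/sqrt(144*u^2 + 196*v^2 + 1),
  M(u, v) = r_uv · N̂ = 0,
  N(u, v) = r_vv · N̂ = 14/sqrt(144*u^2 + 196*v^2 + 1).
Evaluating at (u, v) = (3/2, -3):
  L = 12*sqrt(2089)/2089, M = 0, N = 14*sqrt(2089)/2089.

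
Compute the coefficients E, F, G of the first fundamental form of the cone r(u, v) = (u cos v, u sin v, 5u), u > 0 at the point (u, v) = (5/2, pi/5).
E = 26;  F = 0;  G = 25/4

Partials: r_u = (cos(v), sin(v), 5), r_v = (-u*sin(v), u*cos(v), 0). As functions of (u, v):
  E = r_u · r_u = 26,
  F = r_u · r_v = 0,
  G = r_v · r_v = u^2.
Evaluating at (u, v) = (5/2, pi/5): E = 26, F = 0, G = 25/4.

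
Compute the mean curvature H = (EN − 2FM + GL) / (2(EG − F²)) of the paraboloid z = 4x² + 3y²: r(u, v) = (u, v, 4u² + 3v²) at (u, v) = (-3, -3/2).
H = 2059*sqrt(658)/432964

With E = 64*u^2 + 1, F = 48*u*v, G = 36*v^2 + 1, L = 8/sqrt(64*u^2 + 36*v^2 + 1), M = 0, N = 6/sqrt(64*u^2 + 36*v^2 + 1), assemble
  H = (EN − 2FM + GL) / (2(EG − F²)) = (192*u^2 + 144*v^2 + 7)/(64*u^2 + 36*v^2 + 1)^(3/2).
At (u, v) = (-3, -3/2): H = 2059*sqrt(658)/432964.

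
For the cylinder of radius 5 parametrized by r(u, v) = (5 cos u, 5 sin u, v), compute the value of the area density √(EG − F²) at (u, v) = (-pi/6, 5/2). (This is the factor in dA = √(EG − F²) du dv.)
√(EG − F²)|_{(-pi/6, 5/2)} = 5

E = 25, F = 0, G = 1, so EG − F² = 25. Taking the positive square root: √(EG − F²) = 5. At (u, v) = (-pi/6, 5/2): 5.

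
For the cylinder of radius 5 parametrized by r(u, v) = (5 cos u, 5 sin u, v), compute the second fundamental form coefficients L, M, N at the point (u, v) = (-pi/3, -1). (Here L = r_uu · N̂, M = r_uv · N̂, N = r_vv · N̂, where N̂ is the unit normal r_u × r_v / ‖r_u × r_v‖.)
L = -5;  M = 0;  N = 0

Compute the unit normal N̂(u, v) = (cos(u), sin(u), 0), and the second partials r_uu, r_uv, r_vv. Take dot products:
  L(u, v) = r_uu · N̂ = -5,
  M(u, v) = r_uv · N̂ = 0,
  N(u, v) = r_vv · N̂ = 0.
Evaluating at (u, v) = (-pi/3, -1):
  L = -5, M = 0, N = 0.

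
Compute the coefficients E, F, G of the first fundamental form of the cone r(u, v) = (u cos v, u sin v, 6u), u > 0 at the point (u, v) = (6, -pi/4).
E = 37;  F = 0;  G = 36

Partials: r_u = (cos(v), sin(v), 6), r_v = (-u*sin(v), u*cos(v), 0). As functions of (u, v):
  E = r_u · r_u = 37,
  F = r_u · r_v = 0,
  G = r_v · r_v = u^2.
Evaluating at (u, v) = (6, -pi/4): E = 37, F = 0, G = 36.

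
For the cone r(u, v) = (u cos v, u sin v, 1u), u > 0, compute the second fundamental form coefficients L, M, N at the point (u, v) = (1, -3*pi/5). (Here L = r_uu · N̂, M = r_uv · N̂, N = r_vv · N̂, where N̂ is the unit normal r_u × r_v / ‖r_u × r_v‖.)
L = 0;  M = 0;  N = sqrt(2)/2

Compute the unit normal N̂(u, v) = (-sqrt(2)*u*cos(v)/(2*Abs(u)), -sqrt(2)*u*sin(v)/(2*Abs(u)), sqrt(2)*u/(2*Abs(u))), and the second partials r_uu, r_uv, r_vv. Take dot products:
  L(u, v) = r_uu · N̂ = 0,
  M(u, v) = r_uv · N̂ = 0,
  N(u, v) = r_vv · N̂ = sqrt(2)*u^2/(2*Abs(u)).
Evaluating at (u, v) = (1, -3*pi/5):
  L = 0, M = 0, N = sqrt(2)/2.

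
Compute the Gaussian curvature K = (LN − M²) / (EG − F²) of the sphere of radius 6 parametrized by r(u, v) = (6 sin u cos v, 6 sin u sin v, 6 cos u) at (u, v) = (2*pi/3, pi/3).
K = 1/36

Coefficients of the first fundamental form: E = 36, F = 0, G = 36*sin(u)^2.
Coefficients of the second fundamental form: L = -6*sin(u)/Abs(sin(u)), M = 0, N = -6*sin(u)^3/Abs(sin(u)).
Assemble K = (LN − M²)/(EG − F²) = 1/36. At (u, v) = (2*pi/3, pi/3): K = 1/36.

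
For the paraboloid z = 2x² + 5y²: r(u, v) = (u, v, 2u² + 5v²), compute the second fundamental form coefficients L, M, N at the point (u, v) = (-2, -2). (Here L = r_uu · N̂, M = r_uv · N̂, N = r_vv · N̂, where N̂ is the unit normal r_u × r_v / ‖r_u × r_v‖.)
L = 4*sqrt(465)/465;  M = 0;  N = 2*sqrt(465)/93

Compute the unit normal N̂(u, v) = (-4*u/sqrt(16*u^2 + 100*v^2 + 1), -10*v/sqrt(16*u^2 + 100*v^2 + 1), 1/sqrt(16*u^2 + 100*v^2 + 1)), and the second partials r_uu, r_uv, r_vv. Take dot products:
  L(u, v) = r_uu · N̂ = 4/sqrt(16*u^2 + 100*v^2 + 1),
  M(u, v) = r_uv · N̂ = 0,
  N(u, v) = r_vv · N̂ = 10/sqrt(16*u^2 + 100*v^2 + 1).
Evaluating at (u, v) = (-2, -2):
  L = 4*sqrt(465)/465, M = 0, N = 2*sqrt(465)/93.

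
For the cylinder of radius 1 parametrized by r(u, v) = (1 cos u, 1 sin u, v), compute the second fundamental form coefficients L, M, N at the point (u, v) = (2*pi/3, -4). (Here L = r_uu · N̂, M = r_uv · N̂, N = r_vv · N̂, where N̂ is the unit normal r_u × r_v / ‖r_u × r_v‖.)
L = -1;  M = 0;  N = 0

Compute the unit normal N̂(u, v) = (cos(u), sin(u), 0), and the second partials r_uu, r_uv, r_vv. Take dot products:
  L(u, v) = r_uu · N̂ = -1,
  M(u, v) = r_uv · N̂ = 0,
  N(u, v) = r_vv · N̂ = 0.
Evaluating at (u, v) = (2*pi/3, -4):
  L = -1, M = 0, N = 0.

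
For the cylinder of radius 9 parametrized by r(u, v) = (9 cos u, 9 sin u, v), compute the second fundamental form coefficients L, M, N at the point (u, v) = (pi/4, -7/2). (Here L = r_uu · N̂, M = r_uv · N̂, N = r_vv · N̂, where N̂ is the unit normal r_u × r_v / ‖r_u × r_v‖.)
L = -9;  M = 0;  N = 0

Compute the unit normal N̂(u, v) = (cos(u), sin(u), 0), and the second partials r_uu, r_uv, r_vv. Take dot products:
  L(u, v) = r_uu · N̂ = -9,
  M(u, v) = r_uv · N̂ = 0,
  N(u, v) = r_vv · N̂ = 0.
Evaluating at (u, v) = (pi/4, -7/2):
  L = -9, M = 0, N = 0.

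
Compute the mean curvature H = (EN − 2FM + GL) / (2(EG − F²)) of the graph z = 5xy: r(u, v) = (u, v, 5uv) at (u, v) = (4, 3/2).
H = -6000*sqrt(1829)/3345241

With E = 25*v^2 + 1, F = 25*u*v, G = 25*u^2 + 1, L = 0, M = 5/sqrt(25*u^2 + 25*v^2 + 1), N = 0, assemble
  H = (EN − 2FM + GL) / (2(EG − F²)) = -125*u*v/(25*u^2 + 25*v^2 + 1)^(3/2).
At (u, v) = (4, 3/2): H = -6000*sqrt(1829)/3345241.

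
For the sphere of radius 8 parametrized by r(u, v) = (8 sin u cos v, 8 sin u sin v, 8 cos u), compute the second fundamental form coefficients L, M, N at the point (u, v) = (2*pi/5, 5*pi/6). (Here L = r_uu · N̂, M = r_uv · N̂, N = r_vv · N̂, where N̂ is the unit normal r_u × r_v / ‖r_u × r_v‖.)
L = -8;  M = 0;  N = -5 - sqrt(5)

Compute the unit normal N̂(u, v) = (sin(u)^2*cos(v)/Abs(sin(u)), sin(u)^2*sin(v)/Abs(sin(u)), sin(2*u)/(2*Abs(sin(u)))), and the second partials r_uu, r_uv, r_vv. Take dot products:
  L(u, v) = r_uu · N̂ = -8*sin(u)/Abs(sin(u)),
  M(u, v) = r_uv · N̂ = 0,
  N(u, v) = r_vv · N̂ = -8*sin(u)^3/Abs(sin(u)).
Evaluating at (u, v) = (2*pi/5, 5*pi/6):
  L = -8, M = 0, N = -5 - sqrt(5).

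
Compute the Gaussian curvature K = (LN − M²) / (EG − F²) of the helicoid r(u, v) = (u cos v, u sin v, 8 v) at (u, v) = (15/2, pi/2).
K = -1024/231361

Coefficients of the first fundamental form: E = 1, F = 0, G = u^2 + 64.
Coefficients of the second fundamental form: L = 0, M = -8/sqrt(u^2 + 64), N = 0.
Assemble K = (LN − M²)/(EG − F²) = -64/(u^2 + 64)^2. At (u, v) = (15/2, pi/2): K = -1024/231361.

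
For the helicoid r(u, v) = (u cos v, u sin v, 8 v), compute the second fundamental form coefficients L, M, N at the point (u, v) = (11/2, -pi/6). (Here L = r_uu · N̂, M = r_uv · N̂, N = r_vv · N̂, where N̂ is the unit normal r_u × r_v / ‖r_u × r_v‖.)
L = 0;  M = -16*sqrt(377)/377;  N = 0

Compute the unit normal N̂(u, v) = (8*sin(v)/sqrt(u^2 + 64), -8*cos(v)/sqrt(u^2 + 64), u/sqrt(u^2 + 64)), and the second partials r_uu, r_uv, r_vv. Take dot products:
  L(u, v) = r_uu · N̂ = 0,
  M(u, v) = r_uv · N̂ = -8/sqrt(u^2 + 64),
  N(u, v) = r_vv · N̂ = 0.
Evaluating at (u, v) = (11/2, -pi/6):
  L = 0, M = -16*sqrt(377)/377, N = 0.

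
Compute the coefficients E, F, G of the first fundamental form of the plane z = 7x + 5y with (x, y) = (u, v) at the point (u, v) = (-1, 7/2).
E = 50;  F = 35;  G = 26

Partials: r_u = (1, 0, 7), r_v = (0, 1, 5). As functions of (u, v):
  E = r_u · r_u = 50,
  F = r_u · r_v = 35,
  G = r_v · r_v = 26.
Evaluating at (u, v) = (-1, 7/2): E = 50, F = 35, G = 26.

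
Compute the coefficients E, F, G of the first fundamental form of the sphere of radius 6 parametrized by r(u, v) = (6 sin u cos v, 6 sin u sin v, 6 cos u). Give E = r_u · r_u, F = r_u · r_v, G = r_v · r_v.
E = 36;  F = 0;  G = 36*sin(u)^2

Compute partials: r_u = (6*cos(u)*cos(v), 6*sin(v)*cos(u), -6*sin(u)), r_v = (-6*sin(u)*sin(v), 6*sin(u)*cos(v), 0). Then
  E = r_u · r_u = 36,
  F = r_u · r_v = 0,
  G = r_v · r_v = 36*sin(u)^2.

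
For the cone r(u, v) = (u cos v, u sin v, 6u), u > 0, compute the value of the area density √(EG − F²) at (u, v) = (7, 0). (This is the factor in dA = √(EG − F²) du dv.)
√(EG − F²)|_{(7, 0)} = 7*sqrt(37)

E = 37, F = 0, G = u^2, so EG − F² = 37*u^2. Taking the positive square root: √(EG − F²) = sqrt(37)*Abs(u). At (u, v) = (7, 0): 7*sqrt(37).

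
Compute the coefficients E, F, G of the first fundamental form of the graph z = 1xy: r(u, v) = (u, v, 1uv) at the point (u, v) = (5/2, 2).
E = 5;  F = 5;  G = 29/4

Partials: r_u = (1, 0, v), r_v = (0, 1, u). As functions of (u, v):
  E = r_u · r_u = v^2 + 1,
  F = r_u · r_v = u*v,
  G = r_v · r_v = u^2 + 1.
Evaluating at (u, v) = (5/2, 2): E = 5, F = 5, G = 29/4.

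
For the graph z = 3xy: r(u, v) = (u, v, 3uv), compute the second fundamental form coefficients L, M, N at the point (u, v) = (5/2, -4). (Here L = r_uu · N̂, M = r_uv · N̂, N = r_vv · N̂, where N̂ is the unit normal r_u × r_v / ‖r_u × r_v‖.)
L = 0;  M = 6*sqrt(805)/805;  N = 0

Compute the unit normal N̂(u, v) = (-3*v/sqrt(9*u^2 + 9*v^2 + 1), -3*u/sqrt(9*u^2 + 9*v^2 + 1), 1/sqrt(9*u^2 + 9*v^2 + 1)), and the second partials r_uu, r_uv, r_vv. Take dot products:
  L(u, v) = r_uu · N̂ = 0,
  M(u, v) = r_uv · N̂ = 3/sqrt(9*u^2 + 9*v^2 + 1),
  N(u, v) = r_vv · N̂ = 0.
Evaluating at (u, v) = (5/2, -4):
  L = 0, M = 6*sqrt(805)/805, N = 0.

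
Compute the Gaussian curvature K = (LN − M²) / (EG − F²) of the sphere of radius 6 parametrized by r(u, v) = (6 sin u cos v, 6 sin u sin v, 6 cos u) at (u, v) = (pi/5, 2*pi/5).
K = 1/36

Coefficients of the first fundamental form: E = 36, F = 0, G = 36*sin(u)^2.
Coefficients of the second fundamental form: L = -6*sin(u)/Abs(sin(u)), M = 0, N = -6*sin(u)^3/Abs(sin(u)).
Assemble K = (LN − M²)/(EG − F²) = 1/36. At (u, v) = (pi/5, 2*pi/5): K = 1/36.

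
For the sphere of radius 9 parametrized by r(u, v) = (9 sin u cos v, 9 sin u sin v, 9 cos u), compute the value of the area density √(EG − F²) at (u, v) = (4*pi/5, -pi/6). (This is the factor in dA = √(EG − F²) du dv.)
√(EG − F²)|_{(4*pi/5, -pi/6)} = 81*sqrt(10 - 2*sqrt(5))/4

E = 81, F = 0, G = 81*sin(u)^2, so EG − F² = 6561*sin(u)^2. Taking the positive square root: √(EG − F²) = 81*Abs(sin(u)). At (u, v) = (4*pi/5, -pi/6): 81*sqrt(10 - 2*sqrt(5))/4.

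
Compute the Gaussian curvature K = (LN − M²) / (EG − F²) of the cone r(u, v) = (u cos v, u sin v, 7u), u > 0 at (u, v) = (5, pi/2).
K = 0

Coefficients of the first fundamental form: E = 50, F = 0, G = u^2.
Coefficients of the second fundamental form: L = 0, M = 0, N = 7*sqrt(2)*u^2/(10*Abs(u)).
Assemble K = (LN − M²)/(EG − F²) = 0. At (u, v) = (5, pi/2): K = 0.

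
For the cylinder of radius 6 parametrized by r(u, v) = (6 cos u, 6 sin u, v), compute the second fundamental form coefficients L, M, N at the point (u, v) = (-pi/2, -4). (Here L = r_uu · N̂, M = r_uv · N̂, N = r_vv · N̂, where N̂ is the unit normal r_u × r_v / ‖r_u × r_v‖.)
L = -6;  M = 0;  N = 0

Compute the unit normal N̂(u, v) = (cos(u), sin(u), 0), and the second partials r_uu, r_uv, r_vv. Take dot products:
  L(u, v) = r_uu · N̂ = -6,
  M(u, v) = r_uv · N̂ = 0,
  N(u, v) = r_vv · N̂ = 0.
Evaluating at (u, v) = (-pi/2, -4):
  L = -6, M = 0, N = 0.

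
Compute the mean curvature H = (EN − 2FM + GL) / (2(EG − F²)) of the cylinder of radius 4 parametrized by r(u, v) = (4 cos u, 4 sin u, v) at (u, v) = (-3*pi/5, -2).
H = -1/8

With E = 16, F = 0, G = 1, L = -4, M = 0, N = 0, assemble
  H = (EN − 2FM + GL) / (2(EG − F²)) = -1/8.
At (u, v) = (-3*pi/5, -2): H = -1/8.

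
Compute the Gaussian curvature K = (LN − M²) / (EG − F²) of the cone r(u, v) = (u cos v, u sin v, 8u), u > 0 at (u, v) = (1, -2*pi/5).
K = 0

Coefficients of the first fundamental form: E = 65, F = 0, G = u^2.
Coefficients of the second fundamental form: L = 0, M = 0, N = 8*sqrt(65)*u^2/(65*Abs(u)).
Assemble K = (LN − M²)/(EG − F²) = 0. At (u, v) = (1, -2*pi/5): K = 0.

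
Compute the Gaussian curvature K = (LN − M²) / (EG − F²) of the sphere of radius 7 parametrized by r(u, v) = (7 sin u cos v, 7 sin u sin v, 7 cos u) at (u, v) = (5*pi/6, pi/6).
K = 1/49

Coefficients of the first fundamental form: E = 49, F = 0, G = 49*sin(u)^2.
Coefficients of the second fundamental form: L = -7*sin(u)/Abs(sin(u)), M = 0, N = -7*sin(u)^3/Abs(sin(u)).
Assemble K = (LN − M²)/(EG − F²) = 1/49. At (u, v) = (5*pi/6, pi/6): K = 1/49.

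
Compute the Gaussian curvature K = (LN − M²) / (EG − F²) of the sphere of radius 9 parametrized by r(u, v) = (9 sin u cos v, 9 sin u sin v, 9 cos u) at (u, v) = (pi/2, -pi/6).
K = 1/81

Coefficients of the first fundamental form: E = 81, F = 0, G = 81*sin(u)^2.
Coefficients of the second fundamental form: L = -9*sin(u)/Abs(sin(u)), M = 0, N = -9*sin(u)^3/Abs(sin(u)).
Assemble K = (LN − M²)/(EG − F²) = 1/81. At (u, v) = (pi/2, -pi/6): K = 1/81.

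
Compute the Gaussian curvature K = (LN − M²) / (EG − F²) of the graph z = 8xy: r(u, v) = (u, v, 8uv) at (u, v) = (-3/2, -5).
K = -64/3045025

Coefficients of the first fundamental form: E = 64*v^2 + 1, F = 64*u*v, G = 64*u^2 + 1.
Coefficients of the second fundamental form: L = 0, M = 8/sqrt(64*u^2 + 64*v^2 + 1), N = 0.
Assemble K = (LN − M²)/(EG − F²) = -64/(4096*u^4 + 8192*u^2*v^2 + 128*u^2 + 4096*v^4 + 128*v^2 + 1). At (u, v) = (-3/2, -5): K = -64/3045025.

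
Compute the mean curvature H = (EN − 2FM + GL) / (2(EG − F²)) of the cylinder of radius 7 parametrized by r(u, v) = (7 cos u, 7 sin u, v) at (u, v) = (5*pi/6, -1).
H = -1/14

With E = 49, F = 0, G = 1, L = -7, M = 0, N = 0, assemble
  H = (EN − 2FM + GL) / (2(EG − F²)) = -1/14.
At (u, v) = (5*pi/6, -1): H = -1/14.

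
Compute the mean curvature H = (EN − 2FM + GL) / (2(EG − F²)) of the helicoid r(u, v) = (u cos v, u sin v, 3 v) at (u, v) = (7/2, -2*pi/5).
H = 0

With E = 1, F = 0, G = u^2 + 9, L = 0, M = -3/sqrt(u^2 + 9), N = 0, assemble
  H = (EN − 2FM + GL) / (2(EG − F²)) = 0.
At (u, v) = (7/2, -2*pi/5): H = 0.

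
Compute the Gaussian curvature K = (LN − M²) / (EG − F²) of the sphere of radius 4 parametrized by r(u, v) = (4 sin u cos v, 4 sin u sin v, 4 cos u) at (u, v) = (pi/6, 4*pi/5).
K = 1/16

Coefficients of the first fundamental form: E = 16, F = 0, G = 16*sin(u)^2.
Coefficients of the second fundamental form: L = -4*sin(u)/Abs(sin(u)), M = 0, N = -4*sin(u)^3/Abs(sin(u)).
Assemble K = (LN − M²)/(EG − F²) = 1/16. At (u, v) = (pi/6, 4*pi/5): K = 1/16.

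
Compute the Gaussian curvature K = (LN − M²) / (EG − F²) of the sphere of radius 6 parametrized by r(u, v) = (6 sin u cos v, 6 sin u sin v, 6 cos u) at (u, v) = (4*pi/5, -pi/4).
K = 1/36

Coefficients of the first fundamental form: E = 36, F = 0, G = 36*sin(u)^2.
Coefficients of the second fundamental form: L = -6*sin(u)/Abs(sin(u)), M = 0, N = -6*sin(u)^3/Abs(sin(u)).
Assemble K = (LN − M²)/(EG − F²) = 1/36. At (u, v) = (4*pi/5, -pi/4): K = 1/36.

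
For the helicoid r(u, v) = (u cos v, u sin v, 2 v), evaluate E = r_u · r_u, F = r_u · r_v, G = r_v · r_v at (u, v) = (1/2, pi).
E = 1;  F = 0;  G = 17/4

Partials: r_u = (cos(v), sin(v), 0), r_v = (-u*sin(v), u*cos(v), 2). As functions of (u, v):
  E = r_u · r_u = 1,
  F = r_u · r_v = 0,
  G = r_v · r_v = u^2 + 4.
Evaluating at (u, v) = (1/2, pi): E = 1, F = 0, G = 17/4.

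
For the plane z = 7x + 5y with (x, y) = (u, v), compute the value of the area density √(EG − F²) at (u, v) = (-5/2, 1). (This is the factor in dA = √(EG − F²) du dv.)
√(EG − F²)|_{(-5/2, 1)} = 5*sqrt(3)

E = 50, F = 35, G = 26, so EG − F² = 75. Taking the positive square root: √(EG − F²) = 5*sqrt(3). At (u, v) = (-5/2, 1): 5*sqrt(3).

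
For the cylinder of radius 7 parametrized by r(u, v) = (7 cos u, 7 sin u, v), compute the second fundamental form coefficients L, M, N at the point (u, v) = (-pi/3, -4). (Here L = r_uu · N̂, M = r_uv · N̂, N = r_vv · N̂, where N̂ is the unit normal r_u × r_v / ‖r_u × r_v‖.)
L = -7;  M = 0;  N = 0

Compute the unit normal N̂(u, v) = (cos(u), sin(u), 0), and the second partials r_uu, r_uv, r_vv. Take dot products:
  L(u, v) = r_uu · N̂ = -7,
  M(u, v) = r_uv · N̂ = 0,
  N(u, v) = r_vv · N̂ = 0.
Evaluating at (u, v) = (-pi/3, -4):
  L = -7, M = 0, N = 0.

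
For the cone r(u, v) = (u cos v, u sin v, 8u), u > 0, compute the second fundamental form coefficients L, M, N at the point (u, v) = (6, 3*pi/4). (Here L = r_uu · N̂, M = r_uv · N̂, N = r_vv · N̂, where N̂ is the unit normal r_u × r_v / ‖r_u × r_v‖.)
L = 0;  M = 0;  N = 48*sqrt(65)/65

Compute the unit normal N̂(u, v) = (-8*sqrt(65)*u*cos(v)/(65*Abs(u)), -8*sqrt(65)*u*sin(v)/(65*Abs(u)), sqrt(65)*u/(65*Abs(u))), and the second partials r_uu, r_uv, r_vv. Take dot products:
  L(u, v) = r_uu · N̂ = 0,
  M(u, v) = r_uv · N̂ = 0,
  N(u, v) = r_vv · N̂ = 8*sqrt(65)*u^2/(65*Abs(u)).
Evaluating at (u, v) = (6, 3*pi/4):
  L = 0, M = 0, N = 48*sqrt(65)/65.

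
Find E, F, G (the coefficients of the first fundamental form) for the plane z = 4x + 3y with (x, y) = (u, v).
E = 17;  F = 12;  G = 10

Compute partials: r_u = (1, 0, 4), r_v = (0, 1, 3). Then
  E = r_u · r_u = 17,
  F = r_u · r_v = 12,
  G = r_v · r_v = 10.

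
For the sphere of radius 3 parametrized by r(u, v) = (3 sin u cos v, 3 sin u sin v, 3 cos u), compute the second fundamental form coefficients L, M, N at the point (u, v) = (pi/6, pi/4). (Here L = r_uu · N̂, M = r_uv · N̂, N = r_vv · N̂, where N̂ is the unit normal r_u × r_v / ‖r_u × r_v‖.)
L = -3;  M = 0;  N = -3/4

Compute the unit normal N̂(u, v) = (sin(u)^2*cos(v)/Abs(sin(u)), sin(u)^2*sin(v)/Abs(sin(u)), sin(2*u)/(2*Abs(sin(u)))), and the second partials r_uu, r_uv, r_vv. Take dot products:
  L(u, v) = r_uu · N̂ = -3*sin(u)/Abs(sin(u)),
  M(u, v) = r_uv · N̂ = 0,
  N(u, v) = r_vv · N̂ = -3*sin(u)^3/Abs(sin(u)).
Evaluating at (u, v) = (pi/6, pi/4):
  L = -3, M = 0, N = -3/4.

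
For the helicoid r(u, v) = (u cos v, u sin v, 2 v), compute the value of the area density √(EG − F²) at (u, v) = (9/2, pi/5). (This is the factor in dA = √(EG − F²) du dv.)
√(EG − F²)|_{(9/2, pi/5)} = sqrt(97)/2

E = 1, F = 0, G = u^2 + 4, so EG − F² = u^2 + 4. Taking the positive square root: √(EG − F²) = sqrt(u^2 + 4). At (u, v) = (9/2, pi/5): sqrt(97)/2.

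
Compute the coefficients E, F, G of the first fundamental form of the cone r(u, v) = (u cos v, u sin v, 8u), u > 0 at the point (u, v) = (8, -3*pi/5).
E = 65;  F = 0;  G = 64

Partials: r_u = (cos(v), sin(v), 8), r_v = (-u*sin(v), u*cos(v), 0). As functions of (u, v):
  E = r_u · r_u = 65,
  F = r_u · r_v = 0,
  G = r_v · r_v = u^2.
Evaluating at (u, v) = (8, -3*pi/5): E = 65, F = 0, G = 64.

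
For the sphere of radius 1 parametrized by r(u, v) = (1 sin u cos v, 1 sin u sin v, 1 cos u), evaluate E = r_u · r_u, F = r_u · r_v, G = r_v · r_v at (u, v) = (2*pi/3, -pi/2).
E = 1;  F = 0;  G = 3/4

Partials: r_u = (cos(u)*cos(v), sin(v)*cos(u), -sin(u)), r_v = (-sin(u)*sin(v), sin(u)*cos(v), 0). As functions of (u, v):
  E = r_u · r_u = 1,
  F = r_u · r_v = 0,
  G = r_v · r_v = sin(u)^2.
Evaluating at (u, v) = (2*pi/3, -pi/2): E = 1, F = 0, G = 3/4.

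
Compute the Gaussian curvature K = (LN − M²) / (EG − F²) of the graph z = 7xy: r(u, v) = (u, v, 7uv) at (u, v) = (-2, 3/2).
K = -784/1510441

Coefficients of the first fundamental form: E = 49*v^2 + 1, F = 49*u*v, G = 49*u^2 + 1.
Coefficients of the second fundamental form: L = 0, M = 7/sqrt(49*u^2 + 49*v^2 + 1), N = 0.
Assemble K = (LN − M²)/(EG − F²) = -49/(2401*u^4 + 4802*u^2*v^2 + 98*u^2 + 2401*v^4 + 98*v^2 + 1). At (u, v) = (-2, 3/2): K = -784/1510441.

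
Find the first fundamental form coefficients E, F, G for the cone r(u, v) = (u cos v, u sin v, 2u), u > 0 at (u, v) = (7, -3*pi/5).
E = 5;  F = 0;  G = 49

Partials: r_u = (cos(v), sin(v), 2), r_v = (-u*sin(v), u*cos(v), 0). As functions of (u, v):
  E = r_u · r_u = 5,
  F = r_u · r_v = 0,
  G = r_v · r_v = u^2.
Evaluating at (u, v) = (7, -3*pi/5): E = 5, F = 0, G = 49.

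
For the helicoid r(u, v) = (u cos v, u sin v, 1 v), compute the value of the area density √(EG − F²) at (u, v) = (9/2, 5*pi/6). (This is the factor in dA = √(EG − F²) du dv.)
√(EG − F²)|_{(9/2, 5*pi/6)} = sqrt(85)/2

E = 1, F = 0, G = u^2 + 1, so EG − F² = u^2 + 1. Taking the positive square root: √(EG − F²) = sqrt(u^2 + 1). At (u, v) = (9/2, 5*pi/6): sqrt(85)/2.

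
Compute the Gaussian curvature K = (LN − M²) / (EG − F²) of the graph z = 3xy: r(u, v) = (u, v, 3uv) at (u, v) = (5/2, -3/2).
K = -36/24025

Coefficients of the first fundamental form: E = 9*v^2 + 1, F = 9*u*v, G = 9*u^2 + 1.
Coefficients of the second fundamental form: L = 0, M = 3/sqrt(9*u^2 + 9*v^2 + 1), N = 0.
Assemble K = (LN − M²)/(EG − F²) = -9/(81*u^4 + 162*u^2*v^2 + 18*u^2 + 81*v^4 + 18*v^2 + 1). At (u, v) = (5/2, -3/2): K = -36/24025.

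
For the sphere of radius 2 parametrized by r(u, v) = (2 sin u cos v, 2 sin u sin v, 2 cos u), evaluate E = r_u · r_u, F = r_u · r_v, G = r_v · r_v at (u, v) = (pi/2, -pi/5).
E = 4;  F = 0;  G = 4

Partials: r_u = (2*cos(u)*cos(v), 2*sin(v)*cos(u), -2*sin(u)), r_v = (-2*sin(u)*sin(v), 2*sin(u)*cos(v), 0). As functions of (u, v):
  E = r_u · r_u = 4,
  F = r_u · r_v = 0,
  G = r_v · r_v = 4*sin(u)^2.
Evaluating at (u, v) = (pi/2, -pi/5): E = 4, F = 0, G = 4.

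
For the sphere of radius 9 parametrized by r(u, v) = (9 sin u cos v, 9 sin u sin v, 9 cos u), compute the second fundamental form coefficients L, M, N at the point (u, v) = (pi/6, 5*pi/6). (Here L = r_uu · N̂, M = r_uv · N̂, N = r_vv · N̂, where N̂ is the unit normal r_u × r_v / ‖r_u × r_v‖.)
L = -9;  M = 0;  N = -9/4

Compute the unit normal N̂(u, v) = (sin(u)^2*cos(v)/Abs(sin(u)), sin(u)^2*sin(v)/Abs(sin(u)), sin(2*u)/(2*Abs(sin(u)))), and the second partials r_uu, r_uv, r_vv. Take dot products:
  L(u, v) = r_uu · N̂ = -9*sin(u)/Abs(sin(u)),
  M(u, v) = r_uv · N̂ = 0,
  N(u, v) = r_vv · N̂ = -9*sin(u)^3/Abs(sin(u)).
Evaluating at (u, v) = (pi/6, 5*pi/6):
  L = -9, M = 0, N = -9/4.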